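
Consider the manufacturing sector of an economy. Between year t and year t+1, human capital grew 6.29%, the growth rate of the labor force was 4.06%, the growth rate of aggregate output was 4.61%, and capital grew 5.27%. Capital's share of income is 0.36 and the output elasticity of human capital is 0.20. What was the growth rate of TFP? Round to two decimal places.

Labor's share = 1 − 0.36 − 0.2 = 0.44.
Capital: 0.36 × 5.27 = 1.8972 pp.
Human capital: 0.2 × 6.29 = 1.258 pp.
The labor force: 0.44 × 4.06 = 1.7864 pp.
TFP growth = 4.61 − 4.9416 = -0.3316%.

-0.33%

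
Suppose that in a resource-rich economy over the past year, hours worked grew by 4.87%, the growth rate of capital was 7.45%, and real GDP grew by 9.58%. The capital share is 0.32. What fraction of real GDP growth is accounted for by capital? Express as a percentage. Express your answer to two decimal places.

Capital contributed 0.32 × 7.45 = 2.384 pp.
Share of growth = 2.384 / 9.58 × 100 = 24.8852%.

Capital accounted for 24.89% of growth.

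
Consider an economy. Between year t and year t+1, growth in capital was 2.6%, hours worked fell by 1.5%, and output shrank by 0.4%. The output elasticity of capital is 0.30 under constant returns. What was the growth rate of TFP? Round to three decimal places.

-0.130%

Labor's share = 1 − 0.3 = 0.7.
Capital: 0.3 × 2.6 = 0.78 pp.
Hours worked: 0.7 × (-1.5) = -1.05 pp.
TFP growth = -0.4 + 0.27 = -0.13%.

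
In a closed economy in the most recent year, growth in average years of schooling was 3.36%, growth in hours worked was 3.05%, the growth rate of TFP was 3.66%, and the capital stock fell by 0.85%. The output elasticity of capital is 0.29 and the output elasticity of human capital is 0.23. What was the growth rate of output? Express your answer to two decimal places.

5.65%

Labor's share = 1 − 0.29 − 0.23 = 0.48.
The capital stock: 0.29 × (-0.85) = -0.2465 pp.
Average years of schooling: 0.23 × 3.36 = 0.7728 pp.
Hours worked: 0.48 × 3.05 = 1.464 pp.
Output growth = 3.66 + 1.9903 = 5.6503%.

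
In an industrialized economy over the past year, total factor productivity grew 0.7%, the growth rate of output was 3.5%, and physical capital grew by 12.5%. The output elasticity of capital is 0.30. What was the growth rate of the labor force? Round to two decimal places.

-1.36%

Labor's share = 1 − 0.3 = 0.7.
gY = gA + 0.3×12.5 + 0.7×g.
0.7×g = 3.5 − 0.7 − 3.75 = -0.95.
g = -0.95 / 0.7 = -1.3571%.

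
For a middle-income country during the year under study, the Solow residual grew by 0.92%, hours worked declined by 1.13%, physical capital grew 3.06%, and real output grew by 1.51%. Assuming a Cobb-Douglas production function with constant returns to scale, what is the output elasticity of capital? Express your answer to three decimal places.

α = 0.411

gY = gA + α·gK + (1−α)·gL, so gY − gA − gL = α(gK − gL).
1.51 − 0.92 + 1.13 = α × (3.06 − (-1.13)).
1.72 = 4.19 α, so α = 0.4105.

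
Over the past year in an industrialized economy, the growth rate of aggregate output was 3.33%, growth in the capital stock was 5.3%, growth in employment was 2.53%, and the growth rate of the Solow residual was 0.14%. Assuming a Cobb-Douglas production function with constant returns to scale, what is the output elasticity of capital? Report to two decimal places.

gY = gA + α·gK + (1−α)·gL, so gY − gA − gL = α(gK − gL).
3.33 − 0.14 − 2.53 = α × (5.3 − 2.53).
0.66 = 2.77 α, so α = 0.2383.

0.24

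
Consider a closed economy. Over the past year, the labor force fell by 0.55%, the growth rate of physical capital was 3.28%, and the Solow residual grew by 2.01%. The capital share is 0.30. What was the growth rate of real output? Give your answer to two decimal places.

2.61%

Labor's share = 1 − 0.3 = 0.7.
Physical capital: 0.3 × 3.28 = 0.984 pp.
The labor force: 0.7 × (-0.55) = -0.385 pp.
Output growth = 2.01 + 0.599 = 2.609%.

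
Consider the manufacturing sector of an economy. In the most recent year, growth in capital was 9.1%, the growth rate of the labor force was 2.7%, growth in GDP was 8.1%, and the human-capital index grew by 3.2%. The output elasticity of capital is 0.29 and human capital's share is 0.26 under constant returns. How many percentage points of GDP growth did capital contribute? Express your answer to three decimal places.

Contribution = share × growth = 0.29 × 9.1 = 2.639 pp.

2.639 pp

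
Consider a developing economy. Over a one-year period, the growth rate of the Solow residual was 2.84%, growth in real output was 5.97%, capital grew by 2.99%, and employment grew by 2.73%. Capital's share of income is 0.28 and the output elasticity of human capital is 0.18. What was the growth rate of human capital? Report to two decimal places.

Human capital grew 4.55%.

Labor's share = 1 − 0.28 − 0.18 = 0.54.
gY = gA + 0.28×2.99 + 0.54×2.73 + 0.18×g.
0.18×g = 5.97 − 2.84 − 2.3114 = 0.8186.
g = 0.8186 / 0.18 = 4.5478%.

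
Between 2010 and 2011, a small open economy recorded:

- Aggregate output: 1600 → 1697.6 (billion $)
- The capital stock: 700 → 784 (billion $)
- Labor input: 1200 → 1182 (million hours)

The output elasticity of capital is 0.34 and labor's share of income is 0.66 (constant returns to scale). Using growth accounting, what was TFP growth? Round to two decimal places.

Aggregate output growth = (1697.6 − 1600) / 1600 = 6.1%.
The capital stock growth = (784 − 700) / 700 = 12%.
Labor input growth = (1182 − 1200) / 1200 = -1.5%.
Labor's share = 1 − 0.34 = 0.66.
The capital stock: 0.34 × 12 = 4.08 pp.
Labor input: 0.66 × (-1.5) = -0.99 pp.
TFP growth = 6.1 − 3.09 = 3.01%.

TFP grew 3.01%.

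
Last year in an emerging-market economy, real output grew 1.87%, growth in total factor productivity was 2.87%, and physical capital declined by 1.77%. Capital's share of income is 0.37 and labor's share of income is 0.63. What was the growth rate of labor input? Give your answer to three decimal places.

Labor's share = 1 − 0.37 = 0.63.
gY = gA + 0.37×(-1.77) + 0.63×g.
0.63×g = 1.87 − 2.87 + 0.6549 = -0.3451.
g = -0.3451 / 0.63 = -0.54778%.

-0.548%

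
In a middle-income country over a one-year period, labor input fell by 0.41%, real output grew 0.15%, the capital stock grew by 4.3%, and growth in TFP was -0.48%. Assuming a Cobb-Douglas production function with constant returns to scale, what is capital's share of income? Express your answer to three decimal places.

gY = gA + α·gK + (1−α)·gL, so gY − gA − gL = α(gK − gL).
0.15 + 0.48 + 0.41 = α × (4.3 − (-0.41)).
1.04 = 4.71 α, so α = 0.22081.

α = 0.221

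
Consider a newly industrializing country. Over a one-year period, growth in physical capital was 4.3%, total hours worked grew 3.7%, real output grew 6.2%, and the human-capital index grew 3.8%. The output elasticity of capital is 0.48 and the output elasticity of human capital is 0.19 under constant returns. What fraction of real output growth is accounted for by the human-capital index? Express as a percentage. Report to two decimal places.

11.65%

The human-capital index contributed 0.19 × 3.8 = 0.722 pp.
Share of growth = 0.722 / 6.2 × 100 = 11.6452%.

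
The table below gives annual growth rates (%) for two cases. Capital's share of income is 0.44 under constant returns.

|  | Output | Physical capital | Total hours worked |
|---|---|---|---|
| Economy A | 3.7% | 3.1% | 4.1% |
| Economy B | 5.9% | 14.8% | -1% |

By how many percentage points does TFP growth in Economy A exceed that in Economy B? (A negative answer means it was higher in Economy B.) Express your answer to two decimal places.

Labor's share = 1 − 0.44 = 0.56.
Economy A: TFP = 3.7 − 1.364 − 2.296 = 0.04%.
Economy B: TFP = 5.9 − 6.512 + 0.56 = -0.052%.
Difference = 0.04 − (-0.052) = 0.092 pp.

0.09 percentage points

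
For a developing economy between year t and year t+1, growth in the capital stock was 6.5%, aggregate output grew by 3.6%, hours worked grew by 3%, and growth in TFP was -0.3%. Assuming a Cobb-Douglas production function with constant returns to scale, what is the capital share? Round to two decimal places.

gY = gA + α·gK + (1−α)·gL, so gY − gA − gL = α(gK − gL).
3.6 + 0.3 − 3 = α × (6.5 − 3).
0.9 = 3.5 α, so α = 0.2571.

α = 0.26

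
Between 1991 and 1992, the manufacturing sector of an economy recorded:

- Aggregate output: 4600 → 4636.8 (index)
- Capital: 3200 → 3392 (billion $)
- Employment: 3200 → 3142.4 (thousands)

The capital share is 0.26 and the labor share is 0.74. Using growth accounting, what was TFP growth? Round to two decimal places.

Aggregate output growth = (4636.8 − 4600) / 4600 = 0.8%.
Capital growth = (3392 − 3200) / 3200 = 6%.
Employment growth = (3142.4 − 3200) / 3200 = -1.8%.
Labor's share = 1 − 0.26 = 0.74.
Capital: 0.26 × 6 = 1.56 pp.
Employment: 0.74 × (-1.8) = -1.332 pp.
TFP growth = 0.8 − 0.228 = 0.572%.

0.57%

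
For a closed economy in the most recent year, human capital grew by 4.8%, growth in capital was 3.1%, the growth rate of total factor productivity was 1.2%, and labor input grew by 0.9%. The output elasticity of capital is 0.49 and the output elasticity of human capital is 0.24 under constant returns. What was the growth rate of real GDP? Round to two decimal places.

Labor's share = 1 − 0.49 − 0.24 = 0.27.
Capital: 0.49 × 3.1 = 1.519 pp.
Human capital: 0.24 × 4.8 = 1.152 pp.
Labor input: 0.27 × 0.9 = 0.243 pp.
Output growth = 1.2 + 2.914 = 4.114%.

Real GDP growth was 4.11%.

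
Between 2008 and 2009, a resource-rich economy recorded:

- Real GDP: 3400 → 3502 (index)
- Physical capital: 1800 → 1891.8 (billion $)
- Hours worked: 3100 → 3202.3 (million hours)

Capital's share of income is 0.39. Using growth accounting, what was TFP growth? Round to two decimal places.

-1.00%

Real GDP growth = (3502 − 3400) / 3400 = 3%.
Physical capital growth = (1891.8 − 1800) / 1800 = 5.1%.
Hours worked growth = (3202.3 − 3100) / 3100 = 3.3%.
Labor's share = 1 − 0.39 = 0.61.
Physical capital: 0.39 × 5.1 = 1.989 pp.
Hours worked: 0.61 × 3.3 = 2.013 pp.
TFP growth = 3 − 4.002 = -1.002%.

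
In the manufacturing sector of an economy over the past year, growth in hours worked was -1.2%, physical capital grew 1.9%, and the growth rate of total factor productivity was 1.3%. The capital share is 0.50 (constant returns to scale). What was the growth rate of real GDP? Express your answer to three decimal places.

Labor's share = 1 − 0.5 = 0.5.
Physical capital: 0.5 × 1.9 = 0.95 pp.
Hours worked: 0.5 × (-1.2) = -0.6 pp.
Output growth = 1.3 + 0.35 = 1.65%.

1.650%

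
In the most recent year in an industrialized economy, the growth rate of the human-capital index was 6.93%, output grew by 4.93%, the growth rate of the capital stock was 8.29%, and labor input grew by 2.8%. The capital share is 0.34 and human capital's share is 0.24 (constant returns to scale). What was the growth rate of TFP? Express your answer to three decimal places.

-0.728%

Labor's share = 1 − 0.34 − 0.24 = 0.42.
The capital stock: 0.34 × 8.29 = 2.8186 pp.
The human-capital index: 0.24 × 6.93 = 1.6632 pp.
Labor input: 0.42 × 2.8 = 1.176 pp.
TFP growth = 4.93 − 5.6578 = -0.7278%.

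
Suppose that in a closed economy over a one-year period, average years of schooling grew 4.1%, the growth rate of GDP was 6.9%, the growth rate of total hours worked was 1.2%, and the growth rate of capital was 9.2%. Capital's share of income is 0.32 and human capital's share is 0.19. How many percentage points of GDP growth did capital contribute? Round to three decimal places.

2.944 pp

Contribution = share × growth = 0.32 × 9.2 = 2.944 pp.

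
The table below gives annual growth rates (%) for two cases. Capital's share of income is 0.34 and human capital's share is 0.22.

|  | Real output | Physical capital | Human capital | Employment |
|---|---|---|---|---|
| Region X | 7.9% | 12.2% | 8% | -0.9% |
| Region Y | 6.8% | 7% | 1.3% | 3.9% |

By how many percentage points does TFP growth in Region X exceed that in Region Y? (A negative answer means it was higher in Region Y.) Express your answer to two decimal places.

-0.03 percentage points

Labor's share = 1 − 0.34 − 0.22 = 0.44.
Region X: TFP = 7.9 − 4.148 − 1.76 + 0.396 = 2.388%.
Region Y: TFP = 6.8 − 2.38 − 0.286 − 1.716 = 2.418%.
Difference = 2.388 − (2.418) = -0.03 pp.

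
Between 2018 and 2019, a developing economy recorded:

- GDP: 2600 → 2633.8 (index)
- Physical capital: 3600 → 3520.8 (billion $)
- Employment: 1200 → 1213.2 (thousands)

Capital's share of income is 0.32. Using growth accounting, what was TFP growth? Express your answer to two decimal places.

GDP growth = (2633.8 − 2600) / 2600 = 1.3%.
Physical capital growth = (3520.8 − 3600) / 3600 = -2.2%.
Employment growth = (1213.2 − 1200) / 1200 = 1.1%.
Labor's share = 1 − 0.32 = 0.68.
Physical capital: 0.32 × (-2.2) = -0.704 pp.
Employment: 0.68 × 1.1 = 0.748 pp.
TFP growth = 1.3 − 0.044 = 1.256%.

TFP growth was 1.26%.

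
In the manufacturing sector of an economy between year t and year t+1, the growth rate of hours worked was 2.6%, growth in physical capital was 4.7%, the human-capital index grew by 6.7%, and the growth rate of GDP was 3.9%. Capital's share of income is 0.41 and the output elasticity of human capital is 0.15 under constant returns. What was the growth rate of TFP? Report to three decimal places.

-0.176%

Labor's share = 1 − 0.41 − 0.15 = 0.44.
Physical capital: 0.41 × 4.7 = 1.927 pp.
The human-capital index: 0.15 × 6.7 = 1.005 pp.
Hours worked: 0.44 × 2.6 = 1.144 pp.
TFP growth = 3.9 − 4.076 = -0.176%.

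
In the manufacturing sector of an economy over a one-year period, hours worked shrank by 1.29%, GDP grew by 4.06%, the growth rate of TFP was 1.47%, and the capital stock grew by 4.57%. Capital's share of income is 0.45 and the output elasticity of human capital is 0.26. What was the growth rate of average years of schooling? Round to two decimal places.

Average years of schooling grew 3.49%.

Labor's share = 1 − 0.45 − 0.26 = 0.29.
gY = gA + 0.45×4.57 + 0.29×(-1.29) + 0.26×g.
0.26×g = 4.06 − 1.47 − 1.6824 = 0.9076.
g = 0.9076 / 0.26 = 3.4908%.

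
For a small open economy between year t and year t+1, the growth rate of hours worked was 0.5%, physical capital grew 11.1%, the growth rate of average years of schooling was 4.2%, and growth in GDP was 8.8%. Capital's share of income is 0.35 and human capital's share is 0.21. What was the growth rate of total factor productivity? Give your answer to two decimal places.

Total factor productivity grew 3.81%.

Labor's share = 1 − 0.35 − 0.21 = 0.44.
Physical capital: 0.35 × 11.1 = 3.885 pp.
Average years of schooling: 0.21 × 4.2 = 0.882 pp.
Hours worked: 0.44 × 0.5 = 0.22 pp.
TFP growth = 8.8 − 4.987 = 3.813%.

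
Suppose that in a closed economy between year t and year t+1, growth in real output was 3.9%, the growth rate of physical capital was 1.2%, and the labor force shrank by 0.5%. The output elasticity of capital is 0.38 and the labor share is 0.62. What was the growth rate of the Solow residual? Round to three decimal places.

Labor's share = 1 − 0.38 = 0.62.
Physical capital: 0.38 × 1.2 = 0.456 pp.
The labor force: 0.62 × (-0.5) = -0.31 pp.
TFP growth = 3.9 − 0.146 = 3.754%.

3.754%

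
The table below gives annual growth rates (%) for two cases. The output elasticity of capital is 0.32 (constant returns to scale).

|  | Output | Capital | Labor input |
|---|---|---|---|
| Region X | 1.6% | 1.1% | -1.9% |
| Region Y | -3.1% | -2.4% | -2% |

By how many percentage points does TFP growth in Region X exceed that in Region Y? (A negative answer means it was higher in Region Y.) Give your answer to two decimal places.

Labor's share = 1 − 0.32 = 0.68.
Region X: TFP = 1.6 − 0.352 + 1.292 = 2.54%.
Region Y: TFP = -3.1 + 0.768 + 1.36 = -0.972%.
Difference = 2.54 − (-0.972) = 3.512 pp.

3.51 percentage points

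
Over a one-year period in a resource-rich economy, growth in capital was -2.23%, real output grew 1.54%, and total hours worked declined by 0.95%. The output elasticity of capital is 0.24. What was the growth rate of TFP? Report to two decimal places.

TFP growth was 2.80%.

Labor's share = 1 − 0.24 = 0.76.
Capital: 0.24 × (-2.23) = -0.5352 pp.
Total hours worked: 0.76 × (-0.95) = -0.722 pp.
TFP growth = 1.54 + 1.2572 = 2.7972%.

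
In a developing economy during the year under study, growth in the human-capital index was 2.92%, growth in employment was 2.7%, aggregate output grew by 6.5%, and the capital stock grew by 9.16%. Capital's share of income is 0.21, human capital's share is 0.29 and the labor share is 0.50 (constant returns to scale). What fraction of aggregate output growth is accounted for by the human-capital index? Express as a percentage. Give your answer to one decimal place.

The human-capital index accounted for 13.0% of growth.

The human-capital index contributed 0.29 × 2.92 = 0.8468 pp.
Share of growth = 0.8468 / 6.5 × 100 = 13.028%.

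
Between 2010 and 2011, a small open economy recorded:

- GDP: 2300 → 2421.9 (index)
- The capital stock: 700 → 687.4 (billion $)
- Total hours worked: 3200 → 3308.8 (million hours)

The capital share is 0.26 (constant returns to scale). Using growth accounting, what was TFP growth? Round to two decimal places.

3.25%

GDP growth = (2421.9 − 2300) / 2300 = 5.3%.
The capital stock growth = (687.4 − 700) / 700 = -1.8%.
Total hours worked growth = (3308.8 − 3200) / 3200 = 3.4%.
Labor's share = 1 − 0.26 = 0.74.
The capital stock: 0.26 × (-1.8) = -0.468 pp.
Total hours worked: 0.74 × 3.4 = 2.516 pp.
TFP growth = 5.3 − 2.048 = 3.252%.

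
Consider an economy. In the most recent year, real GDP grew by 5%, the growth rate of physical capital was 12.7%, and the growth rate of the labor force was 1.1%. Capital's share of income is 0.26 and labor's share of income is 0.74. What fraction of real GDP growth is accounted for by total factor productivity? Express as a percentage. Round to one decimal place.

17.7%

Labor's share = 1 − 0.26 = 0.74.
Physical capital: 0.26 × 12.7 = 3.302 pp.
The labor force: 0.74 × 1.1 = 0.814 pp.
TFP growth = 5 − 4.116 = 0.884%.
TFP share of growth = 0.884 / 5 × 100 = 17.68%.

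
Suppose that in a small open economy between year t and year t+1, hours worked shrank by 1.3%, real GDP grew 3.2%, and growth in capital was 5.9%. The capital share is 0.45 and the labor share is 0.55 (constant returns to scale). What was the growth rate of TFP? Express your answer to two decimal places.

1.26%

Labor's share = 1 − 0.45 = 0.55.
Capital: 0.45 × 5.9 = 2.655 pp.
Hours worked: 0.55 × (-1.3) = -0.715 pp.
TFP growth = 3.2 − 1.94 = 1.26%.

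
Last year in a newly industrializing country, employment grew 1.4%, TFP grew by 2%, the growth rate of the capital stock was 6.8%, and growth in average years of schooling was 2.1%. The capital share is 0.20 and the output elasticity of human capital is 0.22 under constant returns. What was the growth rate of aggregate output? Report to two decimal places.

Labor's share = 1 − 0.2 − 0.22 = 0.58.
The capital stock: 0.2 × 6.8 = 1.36 pp.
Average years of schooling: 0.22 × 2.1 = 0.462 pp.
Employment: 0.58 × 1.4 = 0.812 pp.
Output growth = 2 + 2.634 = 4.634%.

4.63%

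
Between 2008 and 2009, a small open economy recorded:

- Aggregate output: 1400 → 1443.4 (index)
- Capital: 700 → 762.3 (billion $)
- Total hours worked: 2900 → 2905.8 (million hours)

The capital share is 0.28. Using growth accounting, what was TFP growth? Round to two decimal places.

TFP grew 0.46%.

Aggregate output growth = (1443.4 − 1400) / 1400 = 3.1%.
Capital growth = (762.3 − 700) / 700 = 8.9%.
Total hours worked growth = (2905.8 − 2900) / 2900 = 0.2%.
Labor's share = 1 − 0.28 = 0.72.
Capital: 0.28 × 8.9 = 2.492 pp.
Total hours worked: 0.72 × 0.2 = 0.144 pp.
TFP growth = 3.1 − 2.636 = 0.464%.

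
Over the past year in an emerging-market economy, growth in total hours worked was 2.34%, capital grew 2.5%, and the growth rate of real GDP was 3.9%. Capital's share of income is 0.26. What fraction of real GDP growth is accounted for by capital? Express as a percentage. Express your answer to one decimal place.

Capital contributed 0.26 × 2.5 = 0.65 pp.
Share of growth = 0.65 / 3.9 × 100 = 16.667%.

Capital accounted for 16.7% of growth.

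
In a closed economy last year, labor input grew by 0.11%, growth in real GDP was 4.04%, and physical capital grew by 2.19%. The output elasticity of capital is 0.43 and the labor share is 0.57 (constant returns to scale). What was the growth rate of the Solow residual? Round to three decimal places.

3.036%

Labor's share = 1 − 0.43 = 0.57.
Physical capital: 0.43 × 2.19 = 0.9417 pp.
Labor input: 0.57 × 0.11 = 0.0627 pp.
TFP growth = 4.04 − 1.0044 = 3.0356%.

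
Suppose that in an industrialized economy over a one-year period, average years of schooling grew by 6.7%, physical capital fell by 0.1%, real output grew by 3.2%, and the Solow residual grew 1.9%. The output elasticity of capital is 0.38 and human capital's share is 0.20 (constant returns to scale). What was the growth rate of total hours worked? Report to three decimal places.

-0.005%

Labor's share = 1 − 0.38 − 0.2 = 0.42.
gY = gA + 0.38×(-0.1) + 0.2×6.7 + 0.42×g.
0.42×g = 3.2 − 1.9 − 1.302 = -0.002.
g = -0.002 / 0.42 = -0.00476%.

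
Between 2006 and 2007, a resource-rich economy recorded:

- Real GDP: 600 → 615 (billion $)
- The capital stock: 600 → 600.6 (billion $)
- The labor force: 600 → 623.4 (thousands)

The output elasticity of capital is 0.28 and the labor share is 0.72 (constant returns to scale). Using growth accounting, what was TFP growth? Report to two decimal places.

-0.34%

Real GDP growth = (615 − 600) / 600 = 2.5%.
The capital stock growth = (600.6 − 600) / 600 = 0.1%.
The labor force growth = (623.4 − 600) / 600 = 3.9%.
Labor's share = 1 − 0.28 = 0.72.
The capital stock: 0.28 × 0.1 = 0.028 pp.
The labor force: 0.72 × 3.9 = 2.808 pp.
TFP growth = 2.5 − 2.836 = -0.336%.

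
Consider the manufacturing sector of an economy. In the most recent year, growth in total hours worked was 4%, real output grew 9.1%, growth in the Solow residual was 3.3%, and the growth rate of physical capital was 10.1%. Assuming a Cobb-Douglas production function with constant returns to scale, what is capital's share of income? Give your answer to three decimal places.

gY = gA + α·gK + (1−α)·gL, so gY − gA − gL = α(gK − gL).
9.1 − 3.3 − 4 = α × (10.1 − 4).
1.8 = 6.1 α, so α = 0.29508.

0.295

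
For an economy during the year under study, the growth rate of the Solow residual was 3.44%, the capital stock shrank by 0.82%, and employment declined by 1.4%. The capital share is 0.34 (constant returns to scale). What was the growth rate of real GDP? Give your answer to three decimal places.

Labor's share = 1 − 0.34 = 0.66.
The capital stock: 0.34 × (-0.82) = -0.2788 pp.
Employment: 0.66 × (-1.4) = -0.924 pp.
Output growth = 3.44 + (-1.2028) = 2.2372%.

2.237%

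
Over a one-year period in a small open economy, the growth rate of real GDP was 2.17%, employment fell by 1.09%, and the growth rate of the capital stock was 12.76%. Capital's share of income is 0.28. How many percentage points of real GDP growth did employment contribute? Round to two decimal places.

-0.78

Labor's share = 1 − 0.28 = 0.72.
Contribution = share × growth = 0.72 × (-1.09) = -0.7848 pp.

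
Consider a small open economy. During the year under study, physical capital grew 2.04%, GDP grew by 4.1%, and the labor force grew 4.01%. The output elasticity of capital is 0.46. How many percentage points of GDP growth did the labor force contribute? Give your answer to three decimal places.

2.165 pp

Labor's share = 1 − 0.46 = 0.54.
Contribution = share × growth = 0.54 × 4.01 = 2.1654 pp.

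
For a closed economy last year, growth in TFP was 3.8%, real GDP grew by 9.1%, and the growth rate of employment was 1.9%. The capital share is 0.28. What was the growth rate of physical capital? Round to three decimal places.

Labor's share = 1 − 0.28 = 0.72.
gY = gA + 0.72×1.9 + 0.28×g.
0.28×g = 9.1 − 3.8 − 1.368 = 3.932.
g = 3.932 / 0.28 = 14.04286%.

Physical capital growth was 14.043%.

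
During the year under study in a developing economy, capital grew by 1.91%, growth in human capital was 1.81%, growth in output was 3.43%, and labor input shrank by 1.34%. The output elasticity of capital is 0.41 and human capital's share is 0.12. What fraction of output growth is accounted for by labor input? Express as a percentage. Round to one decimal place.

-18.4%

Labor's share = 1 − 0.41 − 0.12 = 0.47.
Labor input contributed 0.47 × (-1.34) = -0.6298 pp.
Share of growth = -0.6298 / 3.43 × 100 = -18.362%.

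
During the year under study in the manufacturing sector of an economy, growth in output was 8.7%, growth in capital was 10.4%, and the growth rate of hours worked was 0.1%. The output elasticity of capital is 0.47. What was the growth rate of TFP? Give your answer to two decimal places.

Labor's share = 1 − 0.47 = 0.53.
Capital: 0.47 × 10.4 = 4.888 pp.
Hours worked: 0.53 × 0.1 = 0.053 pp.
TFP growth = 8.7 − 4.941 = 3.759%.

3.76%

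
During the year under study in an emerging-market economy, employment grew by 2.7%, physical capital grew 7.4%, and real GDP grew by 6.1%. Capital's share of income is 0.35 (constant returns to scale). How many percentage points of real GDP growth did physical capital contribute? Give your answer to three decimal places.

Contribution = share × growth = 0.35 × 7.4 = 2.59 pp.

2.590 percentage points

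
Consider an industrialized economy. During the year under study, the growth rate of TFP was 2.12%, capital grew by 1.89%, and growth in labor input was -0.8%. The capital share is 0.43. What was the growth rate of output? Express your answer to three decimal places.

Labor's share = 1 − 0.43 = 0.57.
Capital: 0.43 × 1.89 = 0.8127 pp.
Labor input: 0.57 × (-0.8) = -0.456 pp.
Output growth = 2.12 + 0.3567 = 2.4767%.

2.477%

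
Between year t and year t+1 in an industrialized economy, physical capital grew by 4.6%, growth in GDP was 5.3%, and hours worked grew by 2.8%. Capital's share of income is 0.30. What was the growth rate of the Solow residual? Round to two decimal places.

Labor's share = 1 − 0.3 = 0.7.
Physical capital: 0.3 × 4.6 = 1.38 pp.
Hours worked: 0.7 × 2.8 = 1.96 pp.
TFP growth = 5.3 − 3.34 = 1.96%.

The Solow residual grew 1.96%.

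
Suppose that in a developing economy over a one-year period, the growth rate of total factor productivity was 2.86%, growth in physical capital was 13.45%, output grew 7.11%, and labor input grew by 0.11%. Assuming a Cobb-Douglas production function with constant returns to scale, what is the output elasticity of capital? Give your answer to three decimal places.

gY = gA + α·gK + (1−α)·gL, so gY − gA − gL = α(gK − gL).
7.11 − 2.86 − 0.11 = α × (13.45 − 0.11).
4.14 = 13.34 α, so α = 0.31034.

0.310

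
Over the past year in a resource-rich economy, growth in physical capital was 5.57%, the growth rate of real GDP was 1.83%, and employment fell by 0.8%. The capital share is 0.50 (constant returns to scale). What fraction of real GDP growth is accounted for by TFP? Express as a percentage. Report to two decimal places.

Labor's share = 1 − 0.5 = 0.5.
Physical capital: 0.5 × 5.57 = 2.785 pp.
Employment: 0.5 × (-0.8) = -0.4 pp.
TFP growth = 1.83 − 2.385 = -0.555%.
TFP share of growth = -0.555 / 1.83 × 100 = -30.3279%.

-30.33%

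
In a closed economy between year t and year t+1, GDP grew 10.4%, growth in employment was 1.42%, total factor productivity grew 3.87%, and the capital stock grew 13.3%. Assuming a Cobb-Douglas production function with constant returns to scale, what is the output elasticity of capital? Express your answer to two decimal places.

gY = gA + α·gK + (1−α)·gL, so gY − gA − gL = α(gK − gL).
10.4 − 3.87 − 1.42 = α × (13.3 − 1.42).
5.11 = 11.88 α, so α = 0.4301.

0.43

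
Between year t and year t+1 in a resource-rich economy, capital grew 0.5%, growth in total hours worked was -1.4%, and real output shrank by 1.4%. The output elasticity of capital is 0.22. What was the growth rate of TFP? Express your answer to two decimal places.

Labor's share = 1 − 0.22 = 0.78.
Capital: 0.22 × 0.5 = 0.11 pp.
Total hours worked: 0.78 × (-1.4) = -1.092 pp.
TFP growth = -1.4 + 0.982 = -0.418%.

-0.42%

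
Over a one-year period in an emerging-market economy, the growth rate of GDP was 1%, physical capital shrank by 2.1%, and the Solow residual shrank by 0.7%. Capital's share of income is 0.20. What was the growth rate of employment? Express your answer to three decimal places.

Employment grew 2.650%.

Labor's share = 1 − 0.2 = 0.8.
gY = gA + 0.2×(-2.1) + 0.8×g.
0.8×g = 1 + 0.7 + 0.42 = 2.12.
g = 2.12 / 0.8 = 2.65%.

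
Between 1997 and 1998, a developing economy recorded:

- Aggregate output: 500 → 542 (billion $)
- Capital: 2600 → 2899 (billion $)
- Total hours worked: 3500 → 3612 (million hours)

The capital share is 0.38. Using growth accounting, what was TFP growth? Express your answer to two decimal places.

Aggregate output growth = (542 − 500) / 500 = 8.4%.
Capital growth = (2899 − 2600) / 2600 = 11.5%.
Total hours worked growth = (3612 − 3500) / 3500 = 3.2%.
Labor's share = 1 − 0.38 = 0.62.
Capital: 0.38 × 11.5 = 4.37 pp.
Total hours worked: 0.62 × 3.2 = 1.984 pp.
TFP growth = 8.4 − 6.354 = 2.046%.

2.05%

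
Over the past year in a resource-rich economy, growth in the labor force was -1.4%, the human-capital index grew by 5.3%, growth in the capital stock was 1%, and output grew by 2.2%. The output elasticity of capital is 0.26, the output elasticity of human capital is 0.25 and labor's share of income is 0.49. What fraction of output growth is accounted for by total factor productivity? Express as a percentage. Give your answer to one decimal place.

59.1%

Labor's share = 1 − 0.26 − 0.25 = 0.49.
The capital stock: 0.26 × 1 = 0.26 pp.
The human-capital index: 0.25 × 5.3 = 1.325 pp.
The labor force: 0.49 × (-1.4) = -0.686 pp.
TFP growth = 2.2 − 0.899 = 1.301%.
TFP share of growth = 1.301 / 2.2 × 100 = 59.136%.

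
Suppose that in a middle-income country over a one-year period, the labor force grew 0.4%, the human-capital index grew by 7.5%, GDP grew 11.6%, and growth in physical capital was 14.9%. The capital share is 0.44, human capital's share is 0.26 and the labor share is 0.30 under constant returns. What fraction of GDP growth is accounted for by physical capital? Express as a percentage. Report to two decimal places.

Physical capital accounted for 56.52% of growth.

Physical capital contributed 0.44 × 14.9 = 6.556 pp.
Share of growth = 6.556 / 11.6 × 100 = 56.5172%.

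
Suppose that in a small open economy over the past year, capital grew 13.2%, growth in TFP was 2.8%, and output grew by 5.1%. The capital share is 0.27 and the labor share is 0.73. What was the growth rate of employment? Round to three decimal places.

-1.732%

Labor's share = 1 − 0.27 = 0.73.
gY = gA + 0.27×13.2 + 0.73×g.
0.73×g = 5.1 − 2.8 − 3.564 = -1.264.
g = -1.264 / 0.73 = -1.73151%.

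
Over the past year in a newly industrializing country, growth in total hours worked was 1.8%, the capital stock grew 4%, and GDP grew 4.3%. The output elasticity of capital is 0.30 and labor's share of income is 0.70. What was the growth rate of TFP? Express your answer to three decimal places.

TFP grew 1.840%.

Labor's share = 1 − 0.3 = 0.7.
The capital stock: 0.3 × 4 = 1.2 pp.
Total hours worked: 0.7 × 1.8 = 1.26 pp.
TFP growth = 4.3 − 2.46 = 1.84%.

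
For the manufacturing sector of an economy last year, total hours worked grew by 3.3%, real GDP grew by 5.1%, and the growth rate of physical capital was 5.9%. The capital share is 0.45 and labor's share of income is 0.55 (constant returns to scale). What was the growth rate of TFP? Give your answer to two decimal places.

TFP grew 0.63%.

Labor's share = 1 − 0.45 = 0.55.
Physical capital: 0.45 × 5.9 = 2.655 pp.
Total hours worked: 0.55 × 3.3 = 1.815 pp.
TFP growth = 5.1 − 4.47 = 0.63%.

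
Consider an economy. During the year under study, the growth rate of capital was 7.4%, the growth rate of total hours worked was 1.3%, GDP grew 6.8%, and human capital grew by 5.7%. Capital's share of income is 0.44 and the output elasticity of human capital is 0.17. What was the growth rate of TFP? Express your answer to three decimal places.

2.068%

Labor's share = 1 − 0.44 − 0.17 = 0.39.
Capital: 0.44 × 7.4 = 3.256 pp.
Human capital: 0.17 × 5.7 = 0.969 pp.
Total hours worked: 0.39 × 1.3 = 0.507 pp.
TFP growth = 6.8 − 4.732 = 2.068%.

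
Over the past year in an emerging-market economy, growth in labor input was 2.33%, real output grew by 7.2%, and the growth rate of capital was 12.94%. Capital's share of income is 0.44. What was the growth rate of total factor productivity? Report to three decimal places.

Labor's share = 1 − 0.44 = 0.56.
Capital: 0.44 × 12.94 = 5.6936 pp.
Labor input: 0.56 × 2.33 = 1.3048 pp.
TFP growth = 7.2 − 6.9984 = 0.2016%.

0.202%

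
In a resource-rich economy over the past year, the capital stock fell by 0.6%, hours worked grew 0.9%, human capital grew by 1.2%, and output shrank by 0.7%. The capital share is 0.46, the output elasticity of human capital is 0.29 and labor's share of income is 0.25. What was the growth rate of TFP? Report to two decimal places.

-1.00%

Labor's share = 1 − 0.46 − 0.29 = 0.25.
The capital stock: 0.46 × (-0.6) = -0.276 pp.
Human capital: 0.29 × 1.2 = 0.348 pp.
Hours worked: 0.25 × 0.9 = 0.225 pp.
TFP growth = -0.7 − 0.297 = -0.997%.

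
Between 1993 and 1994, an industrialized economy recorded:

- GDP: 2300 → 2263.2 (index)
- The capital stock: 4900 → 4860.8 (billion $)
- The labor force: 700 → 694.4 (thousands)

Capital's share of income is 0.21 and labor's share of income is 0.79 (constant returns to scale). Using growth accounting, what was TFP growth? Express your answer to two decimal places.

GDP growth = (2263.2 − 2300) / 2300 = -1.6%.
The capital stock growth = (4860.8 − 4900) / 4900 = -0.8%.
The labor force growth = (694.4 − 700) / 700 = -0.8%.
Labor's share = 1 − 0.21 = 0.79.
The capital stock: 0.21 × (-0.8) = -0.168 pp.
The labor force: 0.79 × (-0.8) = -0.632 pp.
TFP growth = -1.6 + 0.8 = -0.8%.

-0.80%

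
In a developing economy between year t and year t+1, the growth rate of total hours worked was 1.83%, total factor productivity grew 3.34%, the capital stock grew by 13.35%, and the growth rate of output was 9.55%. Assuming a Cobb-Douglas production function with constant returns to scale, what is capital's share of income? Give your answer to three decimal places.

α = 0.380

gY = gA + α·gK + (1−α)·gL, so gY − gA − gL = α(gK − gL).
9.55 − 3.34 − 1.83 = α × (13.35 − 1.83).
4.38 = 11.52 α, so α = 0.38021.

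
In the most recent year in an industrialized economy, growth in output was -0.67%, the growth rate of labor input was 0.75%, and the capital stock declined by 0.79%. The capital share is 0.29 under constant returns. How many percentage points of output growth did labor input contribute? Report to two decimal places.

0.53 pp

Labor's share = 1 − 0.29 = 0.71.
Contribution = share × growth = 0.71 × 0.75 = 0.5325 pp.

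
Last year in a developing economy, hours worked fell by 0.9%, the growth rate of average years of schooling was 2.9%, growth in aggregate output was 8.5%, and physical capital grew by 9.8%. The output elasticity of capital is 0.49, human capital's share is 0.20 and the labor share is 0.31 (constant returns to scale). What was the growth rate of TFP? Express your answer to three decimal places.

3.397%

Labor's share = 1 − 0.49 − 0.2 = 0.31.
Physical capital: 0.49 × 9.8 = 4.802 pp.
Average years of schooling: 0.2 × 2.9 = 0.58 pp.
Hours worked: 0.31 × (-0.9) = -0.279 pp.
TFP growth = 8.5 − 5.103 = 3.397%.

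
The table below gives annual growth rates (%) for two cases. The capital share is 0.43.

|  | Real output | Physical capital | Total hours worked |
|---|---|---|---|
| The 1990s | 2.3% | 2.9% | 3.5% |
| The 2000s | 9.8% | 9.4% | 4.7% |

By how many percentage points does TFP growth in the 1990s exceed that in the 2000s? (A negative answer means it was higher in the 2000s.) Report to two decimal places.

-4.02 percentage points

Labor's share = 1 − 0.43 = 0.57.
The 1990s: TFP = 2.3 − 1.247 − 1.995 = -0.942%.
The 2000s: TFP = 9.8 − 4.042 − 2.679 = 3.079%.
Difference = -0.942 − (3.079) = -4.021 pp.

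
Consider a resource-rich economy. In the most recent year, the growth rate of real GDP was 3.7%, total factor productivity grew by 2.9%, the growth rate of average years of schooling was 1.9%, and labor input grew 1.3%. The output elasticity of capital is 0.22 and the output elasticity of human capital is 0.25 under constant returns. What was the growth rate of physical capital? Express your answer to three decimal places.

-1.655%

Labor's share = 1 − 0.22 − 0.25 = 0.53.
gY = gA + 0.25×1.9 + 0.53×1.3 + 0.22×g.
0.22×g = 3.7 − 2.9 − 1.164 = -0.364.
g = -0.364 / 0.22 = -1.65455%.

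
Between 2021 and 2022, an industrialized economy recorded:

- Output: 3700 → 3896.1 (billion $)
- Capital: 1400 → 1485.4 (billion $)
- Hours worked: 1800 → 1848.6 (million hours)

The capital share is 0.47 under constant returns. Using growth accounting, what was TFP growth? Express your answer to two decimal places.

Output growth = (3896.1 − 3700) / 3700 = 5.3%.
Capital growth = (1485.4 − 1400) / 1400 = 6.1%.
Hours worked growth = (1848.6 − 1800) / 1800 = 2.7%.
Labor's share = 1 − 0.47 = 0.53.
Capital: 0.47 × 6.1 = 2.867 pp.
Hours worked: 0.53 × 2.7 = 1.431 pp.
TFP growth = 5.3 − 4.298 = 1.002%.

1.00%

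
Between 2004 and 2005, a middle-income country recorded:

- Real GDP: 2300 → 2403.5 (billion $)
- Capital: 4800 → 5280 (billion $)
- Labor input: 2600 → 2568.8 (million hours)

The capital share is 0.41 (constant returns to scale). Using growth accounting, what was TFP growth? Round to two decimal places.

Real GDP growth = (2403.5 − 2300) / 2300 = 4.5%.
Capital growth = (5280 − 4800) / 4800 = 10%.
Labor input growth = (2568.8 − 2600) / 2600 = -1.2%.
Labor's share = 1 − 0.41 = 0.59.
Capital: 0.41 × 10 = 4.1 pp.
Labor input: 0.59 × (-1.2) = -0.708 pp.
TFP growth = 4.5 − 3.392 = 1.108%.

TFP grew 1.11%.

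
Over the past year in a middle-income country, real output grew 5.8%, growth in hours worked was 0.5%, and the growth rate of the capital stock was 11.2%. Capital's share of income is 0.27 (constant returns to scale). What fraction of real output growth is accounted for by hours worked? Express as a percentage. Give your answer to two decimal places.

6.29%

Labor's share = 1 − 0.27 = 0.73.
Hours worked contributed 0.73 × 0.5 = 0.365 pp.
Share of growth = 0.365 / 5.8 × 100 = 6.2931%.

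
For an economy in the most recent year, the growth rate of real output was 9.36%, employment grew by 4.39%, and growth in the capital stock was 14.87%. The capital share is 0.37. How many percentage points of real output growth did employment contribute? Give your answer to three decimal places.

Labor's share = 1 − 0.37 = 0.63.
Contribution = share × growth = 0.63 × 4.39 = 2.7657 pp.

2.766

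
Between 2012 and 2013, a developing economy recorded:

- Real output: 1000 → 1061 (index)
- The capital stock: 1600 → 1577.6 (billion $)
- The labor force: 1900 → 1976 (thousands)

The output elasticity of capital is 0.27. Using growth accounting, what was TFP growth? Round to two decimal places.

3.56%

Real output growth = (1061 − 1000) / 1000 = 6.1%.
The capital stock growth = (1577.6 − 1600) / 1600 = -1.4%.
The labor force growth = (1976 − 1900) / 1900 = 4%.
Labor's share = 1 − 0.27 = 0.73.
The capital stock: 0.27 × (-1.4) = -0.378 pp.
The labor force: 0.73 × 4 = 2.92 pp.
TFP growth = 6.1 − 2.542 = 3.558%.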